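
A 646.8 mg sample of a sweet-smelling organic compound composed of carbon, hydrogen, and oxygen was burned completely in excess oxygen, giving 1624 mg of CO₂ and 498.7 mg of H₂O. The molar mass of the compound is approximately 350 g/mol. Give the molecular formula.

mol C = 1.624 g CO₂ ÷ 44.009 g/mol = 0.036902 mol
mol H = 2 × 0.4987 g H₂O ÷ 18.015 g/mol = 0.055365 mol
mass O = 0.6468 − (0.44322 + 0.055808) = 0.14777 g → mol O = 0.14777 ÷ 15.999 = 0.0092361 mol
Divide by the smallest (0.0092361 mol): C 3.995, H 5.994, O 1.000
Empirical formula: C4H6O
Empirical-formula mass = 70.09 g/mol; 350 ÷ 70.09 ≈ 5, so the molecular formula is C20H30O5.

C20H30O5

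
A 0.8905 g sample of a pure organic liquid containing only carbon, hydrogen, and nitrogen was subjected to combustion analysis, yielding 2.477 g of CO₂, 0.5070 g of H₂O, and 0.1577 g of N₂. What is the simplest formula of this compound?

C5H5N

mol C = 2.477 g CO₂ ÷ 44.009 g/mol = 0.056284 mol
mol H = 2 × 0.5070 g H₂O ÷ 18.015 g/mol = 0.056286 mol
mol N = 2 × 0.1577 g N₂ ÷ 28.014 g/mol = 0.011259 mol
Divide by the smallest (0.011259 mol): C 4.999, H 4.999, N 1.000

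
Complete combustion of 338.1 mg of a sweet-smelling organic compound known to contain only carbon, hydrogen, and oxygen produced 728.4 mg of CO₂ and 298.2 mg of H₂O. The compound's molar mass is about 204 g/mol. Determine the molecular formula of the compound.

mol C = 0.7284 g CO₂ ÷ 44.009 g/mol = 0.016551 mol
mol H = 2 × 0.2982 g H₂O ÷ 18.015 g/mol = 0.033106 mol
mass O = 0.3381 − (0.19880 + 0.033371) = 0.10593 g → mol O = 0.10593 ÷ 15.999 = 0.0066213 mol
Divide by the smallest (0.0066213 mol): C 2.500, H 5.000, O 1.000
Multiplying each by 2 gives whole numbers: C 5.00, H 10.00, O 2.00
Empirical formula: C5H10O2
Empirical-formula mass = 102.13 g/mol; 204 ÷ 102.13 ≈ 2, so the molecular formula is C10H20O4.

C10H20O4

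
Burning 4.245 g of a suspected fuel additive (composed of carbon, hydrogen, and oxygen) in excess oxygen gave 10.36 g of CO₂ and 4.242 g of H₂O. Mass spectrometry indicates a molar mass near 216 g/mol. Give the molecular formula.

C12H24O3

mol C = 10.36 g CO₂ ÷ 44.009 g/mol = 0.23541 mol
mol H = 2 × 4.242 g H₂O ÷ 18.015 g/mol = 0.47094 mol
mass O = 4.245 − (2.8275 + 0.47471) = 0.94283 g → mol O = 0.94283 ÷ 15.999 = 0.058930 mol
Divide by the smallest (0.058930 mol): C 3.995, H 7.991, O 1.000
Empirical formula: C4H8O
Empirical-formula mass = 72.11 g/mol; 216 ÷ 72.11 ≈ 3, so the molecular formula is C12H24O3.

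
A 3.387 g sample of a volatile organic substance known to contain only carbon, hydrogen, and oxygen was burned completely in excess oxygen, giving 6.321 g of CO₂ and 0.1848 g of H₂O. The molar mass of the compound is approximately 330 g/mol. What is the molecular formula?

mol C = 6.321 g CO₂ ÷ 44.009 g/mol = 0.14363 mol
mol H = 2 × 0.1848 g H₂O ÷ 18.015 g/mol = 0.020516 mol
mass O = 3.387 − (1.7251 + 0.020680) = 1.6412 g → mol O = 1.6412 ÷ 15.999 = 0.10258 mol
Divide by the smallest (0.020516 mol): C 7.001, H 1.000, O 5.000
Empirical formula: C7HO5
Empirical-formula mass = 165.08 g/mol; 330 ÷ 165.08 ≈ 2, so the molecular formula is C14H2O10.

C14H2O10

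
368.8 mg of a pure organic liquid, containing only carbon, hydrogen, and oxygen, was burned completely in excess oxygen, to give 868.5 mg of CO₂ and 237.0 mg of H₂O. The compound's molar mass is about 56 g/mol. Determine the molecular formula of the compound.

C3H4O

mol C = 0.8685 g CO₂ ÷ 44.009 g/mol = 0.019735 mol
mol H = 2 × 0.2370 g H₂O ÷ 18.015 g/mol = 0.026311 mol
mass O = 0.3688 − (0.23703 + 0.026522) = 0.10525 g → mol O = 0.10525 ÷ 15.999 = 0.0065783 mol
Divide by the smallest (0.0065783 mol): C 3.000, H 4.000, O 1.000
Empirical formula: C3H4O
Empirical-formula mass = 56.06 g/mol; 56 ÷ 56.06 ≈ 1, so the molecular formula is C3H4O.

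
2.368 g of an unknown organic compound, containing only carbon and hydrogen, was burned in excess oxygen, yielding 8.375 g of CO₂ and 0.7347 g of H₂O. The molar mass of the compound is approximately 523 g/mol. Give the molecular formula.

C42H18

mol C = 8.375 g CO₂ ÷ 44.009 g/mol = 0.19030 mol
mol H = 2 × 0.7347 g H₂O ÷ 18.015 g/mol = 0.081565 mol
Divide by the smallest (0.081565 mol): C 2.333, H 1.000
Multiplying each by 3 gives whole numbers: C 7.00, H 3.00
Empirical formula: C7H3
Empirical-formula mass = 87.10 g/mol; 523 ÷ 87.10 ≈ 6, so the molecular formula is C42H18.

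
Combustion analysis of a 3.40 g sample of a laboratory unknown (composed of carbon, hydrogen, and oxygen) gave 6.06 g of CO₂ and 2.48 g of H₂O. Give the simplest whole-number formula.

C3H6O2

mol C = 6.06 g CO₂ ÷ 44.009 g/mol = 0.1377 mol
mol H = 2 × 2.48 g H₂O ÷ 18.015 g/mol = 0.2753 mol
mass O = 3.40 − (1.654 + 0.2775) = 1.469 g → mol O = 1.469 ÷ 15.999 = 0.09179 mol
Divide by the smallest (0.09179 mol): C 1.500, H 2.999, O 1.000
Multiplying each by 2 gives whole numbers: C 3.00, H 6.00, O 2.00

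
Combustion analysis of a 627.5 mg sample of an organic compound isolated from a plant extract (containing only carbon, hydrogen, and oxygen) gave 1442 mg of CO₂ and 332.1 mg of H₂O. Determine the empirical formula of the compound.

mol C = 1.442 g CO₂ ÷ 44.009 g/mol = 0.032766 mol
mol H = 2 × 0.3321 g H₂O ÷ 18.015 g/mol = 0.036869 mol
mass O = 0.6275 − (0.39355 + 0.037164) = 0.19678 g → mol O = 0.19678 ÷ 15.999 = 0.012300 mol
Divide by the smallest (0.012300 mol): C 2.664, H 2.998, O 1.000
Multiplying each by 3 gives whole numbers: C 7.99, H 8.99, O 3.00

C8H9O3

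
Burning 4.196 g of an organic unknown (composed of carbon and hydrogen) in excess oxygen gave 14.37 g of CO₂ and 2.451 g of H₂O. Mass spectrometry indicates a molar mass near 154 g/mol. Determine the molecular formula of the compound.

mol C = 14.37 g CO₂ ÷ 44.009 g/mol = 0.32652 mol
mol H = 2 × 2.451 g H₂O ÷ 18.015 g/mol = 0.27211 mol
Divide by the smallest (0.27211 mol): C 1.200, H 1.000
Multiplying each by 5 gives whole numbers: C 6.00, H 5.00
Empirical formula: C6H5
Empirical-formula mass = 77.11 g/mol; 154 ÷ 77.11 ≈ 2, so the molecular formula is C12H10.

C12H10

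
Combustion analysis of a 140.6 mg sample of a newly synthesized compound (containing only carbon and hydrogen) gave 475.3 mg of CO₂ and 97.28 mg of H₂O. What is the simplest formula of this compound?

CH

mol C = 0.4753 g CO₂ ÷ 44.009 g/mol = 0.010800 mol
mol H = 2 × 0.09728 g H₂O ÷ 18.015 g/mol = 0.010800 mol
Divide by the smallest (0.010800 mol): C 1.000, H 1.000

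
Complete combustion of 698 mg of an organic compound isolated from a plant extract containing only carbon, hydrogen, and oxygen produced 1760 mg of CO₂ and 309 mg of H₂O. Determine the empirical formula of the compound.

C7H6O2

mol C = 1.76 g CO₂ ÷ 44.009 g/mol = 0.03999 mol
mol H = 2 × 0.309 g H₂O ÷ 18.015 g/mol = 0.03430 mol
mass O = 0.698 − (0.4803 + 0.03458) = 0.1831 g → mol O = 0.1831 ÷ 15.999 = 0.01144 mol
Divide by the smallest (0.01144 mol): C 3.495, H 2.998, O 1.000
Multiplying each by 2 gives whole numbers: C 6.99, H 6.00, O 2.00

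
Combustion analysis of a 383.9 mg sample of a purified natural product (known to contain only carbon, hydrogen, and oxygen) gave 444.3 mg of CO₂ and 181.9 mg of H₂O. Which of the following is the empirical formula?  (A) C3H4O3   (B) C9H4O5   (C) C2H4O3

mol C = 0.4443 g CO₂ ÷ 44.009 g/mol = 0.010096 mol
mol H = 2 × 0.1819 g H₂O ÷ 18.015 g/mol = 0.020194 mol
mass O = 0.3839 − (0.12126 + 0.020356) = 0.24229 g → mol O = 0.24229 ÷ 15.999 = 0.015144 mol
Divide by the smallest (0.010096 mol): C 1.000, H 2.000, O 1.500
Multiplying each by 2 gives whole numbers: C 2.00, H 4.00, O 3.00

(C) C2H4O3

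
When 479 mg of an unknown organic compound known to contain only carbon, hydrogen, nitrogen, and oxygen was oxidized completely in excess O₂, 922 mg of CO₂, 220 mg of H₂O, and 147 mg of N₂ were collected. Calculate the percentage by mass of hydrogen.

5.1%

mol C = 0.922 g CO₂ ÷ 44.009 g/mol = 0.02095 mol
mol H = 2 × 0.220 g H₂O ÷ 18.015 g/mol = 0.02442 mol
mol N = 2 × 0.147 g N₂ ÷ 28.014 g/mol = 0.01049 mol
mass O = 0.479 − (0.2516 + 0.02462 + 0.1470) = 0.05575 g → mol O = 0.05575 ÷ 15.999 = 0.003484 mol
mass % H = 0.02462 g ÷ 0.479 g × 100%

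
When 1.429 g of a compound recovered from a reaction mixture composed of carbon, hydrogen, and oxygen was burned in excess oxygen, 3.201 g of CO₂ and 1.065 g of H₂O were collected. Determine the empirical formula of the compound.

C8H13O3

mol C = 3.201 g CO₂ ÷ 44.009 g/mol = 0.072735 mol
mol H = 2 × 1.065 g H₂O ÷ 18.015 g/mol = 0.11823 mol
mass O = 1.429 − (0.87362 + 0.11918) = 0.43620 g → mol O = 0.43620 ÷ 15.999 = 0.027264 mol
Divide by the smallest (0.027264 mol): C 2.668, H 4.337, O 1.000
Multiplying each by 3 gives whole numbers: C 8.00, H 13.01, O 3.00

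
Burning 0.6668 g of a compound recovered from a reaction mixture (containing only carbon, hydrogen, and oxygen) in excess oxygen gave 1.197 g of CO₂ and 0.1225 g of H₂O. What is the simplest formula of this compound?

C4H2O3

mol C = 1.197 g CO₂ ÷ 44.009 g/mol = 0.027199 mol
mol H = 2 × 0.1225 g H₂O ÷ 18.015 g/mol = 0.013600 mol
mass O = 0.6668 − (0.32669 + 0.013709) = 0.32640 g → mol O = 0.32640 ÷ 15.999 = 0.020402 mol
Divide by the smallest (0.013600 mol): C 2.000, H 1.000, O 1.500
Multiplying each by 2 gives whole numbers: C 4.00, H 2.00, O 3.00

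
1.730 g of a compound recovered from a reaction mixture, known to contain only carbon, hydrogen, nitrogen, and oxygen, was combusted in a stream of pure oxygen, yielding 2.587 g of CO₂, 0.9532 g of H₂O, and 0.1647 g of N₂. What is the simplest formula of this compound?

mol C = 2.587 g CO₂ ÷ 44.009 g/mol = 0.058783 mol
mol H = 2 × 0.9532 g H₂O ÷ 18.015 g/mol = 0.10582 mol
mol N = 2 × 0.1647 g N₂ ÷ 28.014 g/mol = 0.011758 mol
mass O = 1.730 − (0.70605 + 0.10667 + 0.16470) = 0.75258 g → mol O = 0.75258 ÷ 15.999 = 0.047039 mol
Divide by the smallest (0.011758 mol): C 4.999, H 9.000, N 1.000, O 4.000

C5H9NO4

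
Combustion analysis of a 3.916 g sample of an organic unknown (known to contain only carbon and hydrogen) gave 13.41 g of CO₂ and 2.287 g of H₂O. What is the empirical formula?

C6H5

mol C = 13.41 g CO₂ ÷ 44.009 g/mol = 0.30471 mol
mol H = 2 × 2.287 g H₂O ÷ 18.015 g/mol = 0.25390 mol
Divide by the smallest (0.25390 mol): C 1.200, H 1.000
Multiplying each by 5 gives whole numbers: C 6.00, H 5.00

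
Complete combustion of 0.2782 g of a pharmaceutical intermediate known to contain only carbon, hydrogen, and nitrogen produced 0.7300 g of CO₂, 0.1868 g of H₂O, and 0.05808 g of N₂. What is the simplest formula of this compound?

mol C = 0.7300 g CO₂ ÷ 44.009 g/mol = 0.016588 mol
mol H = 2 × 0.1868 g H₂O ÷ 18.015 g/mol = 0.020738 mol
mol N = 2 × 0.05808 g N₂ ÷ 28.014 g/mol = 0.0041465 mol
Divide by the smallest (0.0041465 mol): C 4.000, H 5.001, N 1.000

C4H5N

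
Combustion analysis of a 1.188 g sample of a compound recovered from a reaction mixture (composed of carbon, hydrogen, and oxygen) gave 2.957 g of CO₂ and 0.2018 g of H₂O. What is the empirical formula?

mol C = 2.957 g CO₂ ÷ 44.009 g/mol = 0.067191 mol
mol H = 2 × 0.2018 g H₂O ÷ 18.015 g/mol = 0.022404 mol
mass O = 1.188 − (0.80703 + 0.022583) = 0.35839 g → mol O = 0.35839 ÷ 15.999 = 0.022401 mol
Divide by the smallest (0.022401 mol): C 2.999, H 1.000, O 1.000

C3HO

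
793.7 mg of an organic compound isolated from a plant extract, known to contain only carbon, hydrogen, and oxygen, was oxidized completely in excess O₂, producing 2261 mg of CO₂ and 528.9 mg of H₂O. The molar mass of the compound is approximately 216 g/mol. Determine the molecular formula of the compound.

C14H16O2

mol C = 2.261 g CO₂ ÷ 44.009 g/mol = 0.051376 mol
mol H = 2 × 0.5289 g H₂O ÷ 18.015 g/mol = 0.058718 mol
mass O = 0.7937 − (0.61708 + 0.059187) = 0.11744 g → mol O = 0.11744 ÷ 15.999 = 0.0073403 mol
Divide by the smallest (0.0073403 mol): C 6.999, H 7.999, O 1.000
Empirical formula: C7H8O
Empirical-formula mass = 108.14 g/mol; 216 ÷ 108.14 ≈ 2, so the molecular formula is C14H16O2.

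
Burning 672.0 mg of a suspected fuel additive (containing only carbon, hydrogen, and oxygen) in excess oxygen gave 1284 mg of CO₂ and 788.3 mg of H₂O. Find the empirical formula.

C2H6O

mol C = 1.284 g CO₂ ÷ 44.009 g/mol = 0.029176 mol
mol H = 2 × 0.7883 g H₂O ÷ 18.015 g/mol = 0.087516 mol
mass O = 0.6720 − (0.35043 + 0.088216) = 0.23335 g → mol O = 0.23335 ÷ 15.999 = 0.014585 mol
Divide by the smallest (0.014585 mol): C 2.000, H 6.000, O 1.000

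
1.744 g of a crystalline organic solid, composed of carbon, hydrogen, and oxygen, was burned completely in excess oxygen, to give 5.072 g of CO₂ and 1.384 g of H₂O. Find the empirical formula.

C9H12O

mol C = 5.072 g CO₂ ÷ 44.009 g/mol = 0.11525 mol
mol H = 2 × 1.384 g H₂O ÷ 18.015 g/mol = 0.15365 mol
mass O = 1.744 − (1.3843 + 0.15488) = 0.20486 g → mol O = 0.20486 ÷ 15.999 = 0.012805 mol
Divide by the smallest (0.012805 mol): C 9.000, H 11.999, O 1.000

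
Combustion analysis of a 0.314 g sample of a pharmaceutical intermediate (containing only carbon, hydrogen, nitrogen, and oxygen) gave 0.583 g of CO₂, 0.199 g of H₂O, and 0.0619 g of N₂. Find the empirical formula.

mol C = 0.583 g CO₂ ÷ 44.009 g/mol = 0.01325 mol
mol H = 2 × 0.199 g H₂O ÷ 18.015 g/mol = 0.02209 mol
mol N = 2 × 0.0619 g N₂ ÷ 28.014 g/mol = 0.004419 mol
mass O = 0.314 − (0.1591 + 0.02227 + 0.06190) = 0.07072 g → mol O = 0.07072 ÷ 15.999 = 0.004420 mol
Divide by the smallest (0.004419 mol): C 2.998, H 4.999, N 1.000, O 1.000

C3H5NO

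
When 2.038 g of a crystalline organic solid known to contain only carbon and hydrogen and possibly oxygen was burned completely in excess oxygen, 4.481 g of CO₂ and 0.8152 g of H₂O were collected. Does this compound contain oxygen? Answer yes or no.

yes

mol C = 4.481 g CO₂ ÷ 44.009 g/mol = 0.10182 mol
mol H = 2 × 0.8152 g H₂O ÷ 18.015 g/mol = 0.090502 mol
C and H account for only 1.3142 g of the 2.038 g sample; the remaining 0.72381 g must be oxygen.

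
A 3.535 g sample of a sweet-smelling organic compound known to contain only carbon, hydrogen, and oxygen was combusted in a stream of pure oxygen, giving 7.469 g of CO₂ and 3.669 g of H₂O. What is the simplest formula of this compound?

mol C = 7.469 g CO₂ ÷ 44.009 g/mol = 0.16972 mol
mol H = 2 × 3.669 g H₂O ÷ 18.015 g/mol = 0.40733 mol
mass O = 3.535 − (2.0385 + 0.41059) = 1.0860 g → mol O = 1.0860 ÷ 15.999 = 0.067877 mol
Divide by the smallest (0.067877 mol): C 2.500, H 6.001, O 1.000
Multiplying each by 2 gives whole numbers: C 5.00, H 12.00, O 2.00

C5H12O2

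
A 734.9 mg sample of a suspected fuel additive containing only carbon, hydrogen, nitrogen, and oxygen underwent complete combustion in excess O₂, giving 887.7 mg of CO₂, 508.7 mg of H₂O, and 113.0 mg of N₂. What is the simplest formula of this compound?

mol C = 0.8877 g CO₂ ÷ 44.009 g/mol = 0.020171 mol
mol H = 2 × 0.5087 g H₂O ÷ 18.015 g/mol = 0.056475 mol
mol N = 2 × 0.1130 g N₂ ÷ 28.014 g/mol = 0.0080674 mol
mass O = 0.7349 − (0.24227 + 0.056927 + 0.11300) = 0.32270 g → mol O = 0.32270 ÷ 15.999 = 0.020170 mol
Divide by the smallest (0.0080674 mol): C 2.500, H 7.000, N 1.000, O 2.500
Multiplying each by 2 gives whole numbers: C 5.00, H 14.00, N 2.00, O 5.00

C5H14N2O5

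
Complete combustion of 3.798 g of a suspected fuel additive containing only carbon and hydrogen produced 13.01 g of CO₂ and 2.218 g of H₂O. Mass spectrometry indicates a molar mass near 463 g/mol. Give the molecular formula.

C36H30

mol C = 13.01 g CO₂ ÷ 44.009 g/mol = 0.29562 mol
mol H = 2 × 2.218 g H₂O ÷ 18.015 g/mol = 0.24624 mol
Divide by the smallest (0.24624 mol): C 1.201, H 1.000
Multiplying each by 5 gives whole numbers: C 6.00, H 5.00
Empirical formula: C6H5
Empirical-formula mass = 77.11 g/mol; 463 ÷ 77.11 ≈ 6, so the molecular formula is C36H30.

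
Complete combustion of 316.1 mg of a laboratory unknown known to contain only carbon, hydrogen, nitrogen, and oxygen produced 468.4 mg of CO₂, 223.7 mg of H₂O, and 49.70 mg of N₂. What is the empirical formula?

mol C = 0.4684 g CO₂ ÷ 44.009 g/mol = 0.010643 mol
mol H = 2 × 0.2237 g H₂O ÷ 18.015 g/mol = 0.024835 mol
mol N = 2 × 0.04970 g N₂ ÷ 28.014 g/mol = 0.0035482 mol
mass O = 0.3161 − (0.12784 + 0.025034 + 0.049700) = 0.11353 g → mol O = 0.11353 ÷ 15.999 = 0.0070961 mol
Divide by the smallest (0.0035482 mol): C 3.000, H 6.999, N 1.000, O 2.000

C3H7NO2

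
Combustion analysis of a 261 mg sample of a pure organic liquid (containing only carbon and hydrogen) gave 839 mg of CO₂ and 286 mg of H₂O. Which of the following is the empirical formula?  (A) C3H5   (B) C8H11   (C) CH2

mol C = 0.839 g CO₂ ÷ 44.009 g/mol = 0.01906 mol
mol H = 2 × 0.286 g H₂O ÷ 18.015 g/mol = 0.03175 mol
Divide by the smallest (0.01906 mol): C 1.000, H 1.665
Multiplying each by 3 gives whole numbers: C 3.00, H 5.00

(A) C3H5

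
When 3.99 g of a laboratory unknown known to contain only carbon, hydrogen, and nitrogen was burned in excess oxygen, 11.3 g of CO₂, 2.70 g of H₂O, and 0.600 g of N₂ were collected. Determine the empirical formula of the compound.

C6H7N

mol C = 11.3 g CO₂ ÷ 44.009 g/mol = 0.2568 mol
mol H = 2 × 2.70 g H₂O ÷ 18.015 g/mol = 0.2998 mol
mol N = 2 × 0.600 g N₂ ÷ 28.014 g/mol = 0.04284 mol
Divide by the smallest (0.04284 mol): C 5.994, H 6.998, N 1.000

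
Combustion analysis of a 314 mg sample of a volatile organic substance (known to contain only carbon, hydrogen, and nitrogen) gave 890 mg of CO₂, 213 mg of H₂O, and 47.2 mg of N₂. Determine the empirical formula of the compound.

mol C = 0.890 g CO₂ ÷ 44.009 g/mol = 0.02022 mol
mol H = 2 × 0.213 g H₂O ÷ 18.015 g/mol = 0.02365 mol
mol N = 2 × 0.0472 g N₂ ÷ 28.014 g/mol = 0.003370 mol
Divide by the smallest (0.003370 mol): C 6.001, H 7.017, N 1.000

C6H7N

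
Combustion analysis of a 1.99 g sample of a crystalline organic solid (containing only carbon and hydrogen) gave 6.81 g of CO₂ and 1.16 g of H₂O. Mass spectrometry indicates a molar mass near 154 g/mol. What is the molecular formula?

C12H10

mol C = 6.81 g CO₂ ÷ 44.009 g/mol = 0.1547 mol
mol H = 2 × 1.16 g H₂O ÷ 18.015 g/mol = 0.1288 mol
Divide by the smallest (0.1288 mol): C 1.202, H 1.000
Multiplying each by 5 gives whole numbers: C 6.01, H 5.00
Empirical formula: C6H5
Empirical-formula mass = 77.11 g/mol; 154 ÷ 77.11 ≈ 2, so the molecular formula is C12H10.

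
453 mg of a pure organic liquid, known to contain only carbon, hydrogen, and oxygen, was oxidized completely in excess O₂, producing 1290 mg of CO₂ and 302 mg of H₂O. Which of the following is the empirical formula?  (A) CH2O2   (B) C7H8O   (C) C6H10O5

(B) C7H8O

mol C = 1.29 g CO₂ ÷ 44.009 g/mol = 0.02931 mol
mol H = 2 × 0.302 g H₂O ÷ 18.015 g/mol = 0.03353 mol
mass O = 0.453 − (0.3521 + 0.03380) = 0.06714 g → mol O = 0.06714 ÷ 15.999 = 0.004196 mol
Divide by the smallest (0.004196 mol): C 6.985, H 7.990, O 1.000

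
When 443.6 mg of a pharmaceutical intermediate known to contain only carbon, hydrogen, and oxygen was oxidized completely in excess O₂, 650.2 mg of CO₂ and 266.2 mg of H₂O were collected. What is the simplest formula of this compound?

mol C = 0.6502 g CO₂ ÷ 44.009 g/mol = 0.014774 mol
mol H = 2 × 0.2662 g H₂O ÷ 18.015 g/mol = 0.029553 mol
mass O = 0.4436 − (0.17745 + 0.029790) = 0.23636 g → mol O = 0.23636 ÷ 15.999 = 0.014773 mol
Divide by the smallest (0.014773 mol): C 1.000, H 2.000, O 1.000

CH2O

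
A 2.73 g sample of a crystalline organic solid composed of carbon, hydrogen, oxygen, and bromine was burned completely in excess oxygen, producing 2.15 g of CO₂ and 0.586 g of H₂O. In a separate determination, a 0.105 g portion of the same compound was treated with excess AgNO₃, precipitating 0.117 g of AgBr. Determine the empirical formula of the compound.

C3H4BrO3

mol C = 2.15 g CO₂ ÷ 44.009 g/mol = 0.04885 mol
mol H = 2 × 0.586 g H₂O ÷ 18.015 g/mol = 0.06506 mol
From the AgBr data: mol Br per gram of compound = (0.117 ÷ 187.772) ÷ 0.105 = 0.005934 mol/g, so in the 2.73 g combustion sample mol Br = 0.01620 mol
mass O = 2.73 − (0.5868 + 0.06558 + 1.294) = 0.7832 g → mol O = 0.7832 ÷ 15.999 = 0.04895 mol
Divide by the smallest (0.01620 mol): C 3.016, H 4.016, Br 1.000, O 3.022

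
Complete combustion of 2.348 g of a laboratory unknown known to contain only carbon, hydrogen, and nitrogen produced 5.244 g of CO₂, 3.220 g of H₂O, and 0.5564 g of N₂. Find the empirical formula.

C3H9N

mol C = 5.244 g CO₂ ÷ 44.009 g/mol = 0.11916 mol
mol H = 2 × 3.220 g H₂O ÷ 18.015 g/mol = 0.35748 mol
mol N = 2 × 0.5564 g N₂ ÷ 28.014 g/mol = 0.039723 mol
Divide by the smallest (0.039723 mol): C 3.000, H 8.999, N 1.000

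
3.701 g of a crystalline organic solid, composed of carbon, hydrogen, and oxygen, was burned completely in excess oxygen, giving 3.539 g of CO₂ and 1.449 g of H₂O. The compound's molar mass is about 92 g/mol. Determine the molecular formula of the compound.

C2H4O4

mol C = 3.539 g CO₂ ÷ 44.009 g/mol = 0.080415 mol
mol H = 2 × 1.449 g H₂O ÷ 18.015 g/mol = 0.16087 mol
mass O = 3.701 − (0.96587 + 0.16215) = 2.5730 g → mol O = 2.5730 ÷ 15.999 = 0.16082 mol
Divide by the smallest (0.080415 mol): C 1.000, H 2.000, O 2.000
Empirical formula: CH2O2
Empirical-formula mass = 46.02 g/mol; 92 ÷ 46.02 ≈ 2, so the molecular formula is C2H4O4.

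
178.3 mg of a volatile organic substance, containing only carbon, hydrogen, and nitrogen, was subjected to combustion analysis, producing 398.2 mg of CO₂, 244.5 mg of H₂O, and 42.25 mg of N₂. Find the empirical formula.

C3H9N

mol C = 0.3982 g CO₂ ÷ 44.009 g/mol = 0.0090481 mol
mol H = 2 × 0.2445 g H₂O ÷ 18.015 g/mol = 0.027144 mol
mol N = 2 × 0.04225 g N₂ ÷ 28.014 g/mol = 0.0030163 mol
Divide by the smallest (0.0030163 mol): C 3.000, H 8.999, N 1.000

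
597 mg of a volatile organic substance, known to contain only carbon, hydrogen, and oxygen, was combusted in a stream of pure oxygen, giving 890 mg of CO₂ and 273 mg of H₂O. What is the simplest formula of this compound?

C2H3O2

mol C = 0.890 g CO₂ ÷ 44.009 g/mol = 0.02022 mol
mol H = 2 × 0.273 g H₂O ÷ 18.015 g/mol = 0.03031 mol
mass O = 0.597 − (0.2429 + 0.03055) = 0.3235 g → mol O = 0.3235 ÷ 15.999 = 0.02022 mol
Divide by the smallest (0.02022 mol): C 1.000, H 1.499, O 1.000
Multiplying each by 2 gives whole numbers: C 2.00, H 3.00, O 2.00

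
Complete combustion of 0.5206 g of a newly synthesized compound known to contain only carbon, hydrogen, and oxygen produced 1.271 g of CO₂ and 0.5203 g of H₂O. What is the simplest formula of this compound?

C4H8O

mol C = 1.271 g CO₂ ÷ 44.009 g/mol = 0.028880 mol
mol H = 2 × 0.5203 g H₂O ÷ 18.015 g/mol = 0.057763 mol
mass O = 0.5206 − (0.34688 + 0.058225) = 0.11549 g → mol O = 0.11549 ÷ 15.999 = 0.0072187 mol
Divide by the smallest (0.0072187 mol): C 4.001, H 8.002, O 1.000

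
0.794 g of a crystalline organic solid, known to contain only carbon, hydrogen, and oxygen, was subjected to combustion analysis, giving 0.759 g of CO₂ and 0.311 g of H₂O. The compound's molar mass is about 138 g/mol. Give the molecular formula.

mol C = 0.759 g CO₂ ÷ 44.009 g/mol = 0.01725 mol
mol H = 2 × 0.311 g H₂O ÷ 18.015 g/mol = 0.03453 mol
mass O = 0.794 − (0.2071 + 0.03480) = 0.5520 g → mol O = 0.5520 ÷ 15.999 = 0.03451 mol
Divide by the smallest (0.01725 mol): C 1.000, H 2.002, O 2.001
Empirical formula: CH2O2
Empirical-formula mass = 46.02 g/mol; 138 ÷ 46.02 ≈ 3, so the molecular formula is C3H6O6.

C3H6O6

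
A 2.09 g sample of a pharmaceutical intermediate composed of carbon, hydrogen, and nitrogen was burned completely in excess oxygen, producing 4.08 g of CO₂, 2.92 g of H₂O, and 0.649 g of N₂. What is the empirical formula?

mol C = 4.08 g CO₂ ÷ 44.009 g/mol = 0.09271 mol
mol H = 2 × 2.92 g H₂O ÷ 18.015 g/mol = 0.3242 mol
mol N = 2 × 0.649 g N₂ ÷ 28.014 g/mol = 0.04633 mol
Divide by the smallest (0.04633 mol): C 2.001, H 6.996, N 1.000

C2H7N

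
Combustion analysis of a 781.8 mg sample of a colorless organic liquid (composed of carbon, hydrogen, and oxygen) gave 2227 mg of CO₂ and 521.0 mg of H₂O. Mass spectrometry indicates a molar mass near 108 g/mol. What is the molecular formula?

C7H8O

mol C = 2.227 g CO₂ ÷ 44.009 g/mol = 0.050603 mol
mol H = 2 × 0.5210 g H₂O ÷ 18.015 g/mol = 0.057841 mol
mass O = 0.7818 − (0.60780 + 0.058303) = 0.11570 g → mol O = 0.11570 ÷ 15.999 = 0.0072317 mol
Divide by the smallest (0.0072317 mol): C 6.997, H 7.998, O 1.000
Empirical formula: C7H8O
Empirical-formula mass = 108.14 g/mol; 108 ÷ 108.14 ≈ 1, so the molecular formula is C7H8O.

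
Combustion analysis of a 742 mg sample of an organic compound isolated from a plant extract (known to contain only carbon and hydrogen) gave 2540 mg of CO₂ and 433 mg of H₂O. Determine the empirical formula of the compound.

C6H5

mol C = 2.54 g CO₂ ÷ 44.009 g/mol = 0.05772 mol
mol H = 2 × 0.433 g H₂O ÷ 18.015 g/mol = 0.04807 mol
Divide by the smallest (0.04807 mol): C 1.201, H 1.000
Multiplying each by 5 gives whole numbers: C 6.00, H 5.00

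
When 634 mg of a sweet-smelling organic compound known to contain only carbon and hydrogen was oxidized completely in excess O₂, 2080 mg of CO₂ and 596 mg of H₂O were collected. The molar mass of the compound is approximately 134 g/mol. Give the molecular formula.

mol C = 2.08 g CO₂ ÷ 44.009 g/mol = 0.04726 mol
mol H = 2 × 0.596 g H₂O ÷ 18.015 g/mol = 0.06617 mol
Divide by the smallest (0.04726 mol): C 1.000, H 1.400
Multiplying each by 5 gives whole numbers: C 5.00, H 7.00
Empirical formula: C5H7
Empirical-formula mass = 67.11 g/mol; 134 ÷ 67.11 ≈ 2, so the molecular formula is C10H14.

C10H14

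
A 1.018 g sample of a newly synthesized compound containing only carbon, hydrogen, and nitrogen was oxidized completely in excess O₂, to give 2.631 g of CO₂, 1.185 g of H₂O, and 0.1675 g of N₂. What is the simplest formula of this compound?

mol C = 2.631 g CO₂ ÷ 44.009 g/mol = 0.059783 mol
mol H = 2 × 1.185 g H₂O ÷ 18.015 g/mol = 0.13156 mol
mol N = 2 × 0.1675 g N₂ ÷ 28.014 g/mol = 0.011958 mol
Divide by the smallest (0.011958 mol): C 4.999, H 11.001, N 1.000

C5H11N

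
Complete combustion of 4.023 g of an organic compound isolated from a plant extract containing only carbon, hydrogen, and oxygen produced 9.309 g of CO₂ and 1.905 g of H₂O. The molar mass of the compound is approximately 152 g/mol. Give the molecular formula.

mol C = 9.309 g CO₂ ÷ 44.009 g/mol = 0.21152 mol
mol H = 2 × 1.905 g H₂O ÷ 18.015 g/mol = 0.21149 mol
mass O = 4.023 − (2.5406 + 0.21318) = 1.2692 g → mol O = 1.2692 ÷ 15.999 = 0.079329 mol
Divide by the smallest (0.079329 mol): C 2.666, H 2.666, O 1.000
Multiplying each by 3 gives whole numbers: C 8.00, H 8.00, O 3.00
Empirical formula: C8H8O3
Empirical-formula mass = 152.15 g/mol; 152 ÷ 152.15 ≈ 1, so the molecular formula is C8H8O3.

C8H8O3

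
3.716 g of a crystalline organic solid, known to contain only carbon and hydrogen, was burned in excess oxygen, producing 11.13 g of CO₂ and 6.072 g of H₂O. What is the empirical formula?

C3H8

mol C = 11.13 g CO₂ ÷ 44.009 g/mol = 0.25290 mol
mol H = 2 × 6.072 g H₂O ÷ 18.015 g/mol = 0.67410 mol
Divide by the smallest (0.25290 mol): C 1.000, H 2.665
Multiplying each by 3 gives whole numbers: C 3.00, H 8.00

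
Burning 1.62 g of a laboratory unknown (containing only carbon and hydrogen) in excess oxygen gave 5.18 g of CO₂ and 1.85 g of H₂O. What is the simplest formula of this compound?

mol C = 5.18 g CO₂ ÷ 44.009 g/mol = 0.1177 mol
mol H = 2 × 1.85 g H₂O ÷ 18.015 g/mol = 0.2054 mol
Divide by the smallest (0.1177 mol): C 1.000, H 1.745
Multiplying each by 4 gives whole numbers: C 4.00, H 6.98

C4H7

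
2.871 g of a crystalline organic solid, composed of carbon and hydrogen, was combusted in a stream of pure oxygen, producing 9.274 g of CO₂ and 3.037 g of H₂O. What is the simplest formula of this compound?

mol C = 9.274 g CO₂ ÷ 44.009 g/mol = 0.21073 mol
mol H = 2 × 3.037 g H₂O ÷ 18.015 g/mol = 0.33716 mol
Divide by the smallest (0.21073 mol): C 1.000, H 1.600
Multiplying each by 5 gives whole numbers: C 5.00, H 8.00

C5H8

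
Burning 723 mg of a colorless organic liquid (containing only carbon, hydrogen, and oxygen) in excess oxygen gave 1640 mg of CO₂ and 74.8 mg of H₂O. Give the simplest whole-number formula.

C9H2O4

mol C = 1.64 g CO₂ ÷ 44.009 g/mol = 0.03727 mol
mol H = 2 × 0.0748 g H₂O ÷ 18.015 g/mol = 0.008304 mol
mass O = 0.723 − (0.4476 + 0.008371) = 0.2670 g → mol O = 0.2670 ÷ 15.999 = 0.01669 mol
Divide by the smallest (0.008304 mol): C 4.488, H 1.000, O 2.010
Multiplying each by 2 gives whole numbers: C 8.98, H 2.00, O 4.02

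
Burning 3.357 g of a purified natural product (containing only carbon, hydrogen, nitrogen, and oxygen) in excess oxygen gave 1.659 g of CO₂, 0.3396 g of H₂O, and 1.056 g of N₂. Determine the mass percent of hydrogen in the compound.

mol C = 1.659 g CO₂ ÷ 44.009 g/mol = 0.037697 mol
mol H = 2 × 0.3396 g H₂O ÷ 18.015 g/mol = 0.037702 mol
mol N = 2 × 1.056 g N₂ ÷ 28.014 g/mol = 0.075391 mol
mass O = 3.357 − (0.45278 + 0.038004 + 1.0560) = 1.8102 g → mol O = 1.8102 ÷ 15.999 = 0.11315 mol
mass % H = 0.038004 g ÷ 3.357 g × 100%

1.13%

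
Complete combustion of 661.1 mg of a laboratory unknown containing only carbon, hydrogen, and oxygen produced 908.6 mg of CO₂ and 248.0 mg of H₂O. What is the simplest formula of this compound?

mol C = 0.9086 g CO₂ ÷ 44.009 g/mol = 0.020646 mol
mol H = 2 × 0.2480 g H₂O ÷ 18.015 g/mol = 0.027533 mol
mass O = 0.6611 − (0.24798 + 0.027753) = 0.38537 g → mol O = 0.38537 ÷ 15.999 = 0.024087 mol
Divide by the smallest (0.020646 mol): C 1.000, H 1.334, O 1.167
Multiplying each by 6 gives whole numbers: C 6.00, H 8.00, O 7.00

C6H8O7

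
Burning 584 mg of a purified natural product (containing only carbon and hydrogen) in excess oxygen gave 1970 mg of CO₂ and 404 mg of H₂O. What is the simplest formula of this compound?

CH

mol C = 1.97 g CO₂ ÷ 44.009 g/mol = 0.04476 mol
mol H = 2 × 0.404 g H₂O ÷ 18.015 g/mol = 0.04485 mol
Divide by the smallest (0.04476 mol): C 1.000, H 1.002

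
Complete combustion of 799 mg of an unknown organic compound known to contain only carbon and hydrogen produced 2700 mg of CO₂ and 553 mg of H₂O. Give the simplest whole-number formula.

mol C = 2.70 g CO₂ ÷ 44.009 g/mol = 0.06135 mol
mol H = 2 × 0.553 g H₂O ÷ 18.015 g/mol = 0.06139 mol
Divide by the smallest (0.06135 mol): C 1.000, H 1.001

CH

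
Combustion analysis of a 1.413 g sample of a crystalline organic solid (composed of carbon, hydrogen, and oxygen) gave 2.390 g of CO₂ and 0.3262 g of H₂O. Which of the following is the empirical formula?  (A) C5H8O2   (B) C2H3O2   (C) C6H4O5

mol C = 2.390 g CO₂ ÷ 44.009 g/mol = 0.054307 mol
mol H = 2 × 0.3262 g H₂O ÷ 18.015 g/mol = 0.036214 mol
mass O = 1.413 − (0.65228 + 0.036504) = 0.72421 g → mol O = 0.72421 ÷ 15.999 = 0.045266 mol
Divide by the smallest (0.036214 mol): C 1.500, H 1.000, O 1.250
Multiplying each by 4 gives whole numbers: C 6.00, H 4.00, O 5.00

(C) C6H4O5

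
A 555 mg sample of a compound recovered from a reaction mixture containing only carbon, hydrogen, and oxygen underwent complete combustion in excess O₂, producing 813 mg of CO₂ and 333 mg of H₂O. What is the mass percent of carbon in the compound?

mol C = 0.813 g CO₂ ÷ 44.009 g/mol = 0.01847 mol
mol H = 2 × 0.333 g H₂O ÷ 18.015 g/mol = 0.03697 mol
mass O = 0.555 − (0.2219 + 0.03726) = 0.2958 g → mol O = 0.2958 ÷ 15.999 = 0.01849 mol
mass % C = 0.2219 g ÷ 0.555 g × 100%

40.0%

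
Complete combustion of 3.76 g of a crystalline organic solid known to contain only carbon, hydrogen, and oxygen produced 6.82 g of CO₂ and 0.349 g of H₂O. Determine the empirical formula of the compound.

mol C = 6.82 g CO₂ ÷ 44.009 g/mol = 0.1550 mol
mol H = 2 × 0.349 g H₂O ÷ 18.015 g/mol = 0.03875 mol
mass O = 3.76 − (1.861 + 0.03906) = 1.860 g → mol O = 1.860 ÷ 15.999 = 0.1162 mol
Divide by the smallest (0.03875 mol): C 4.000, H 1.000, O 3.000

C4HO3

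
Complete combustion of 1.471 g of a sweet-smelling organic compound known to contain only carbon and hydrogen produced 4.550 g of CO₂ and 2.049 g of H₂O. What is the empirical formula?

C5H11

mol C = 4.550 g CO₂ ÷ 44.009 g/mol = 0.10339 mol
mol H = 2 × 2.049 g H₂O ÷ 18.015 g/mol = 0.22748 mol
Divide by the smallest (0.10339 mol): C 1.000, H 2.200
Multiplying each by 5 gives whole numbers: C 5.00, H 11.00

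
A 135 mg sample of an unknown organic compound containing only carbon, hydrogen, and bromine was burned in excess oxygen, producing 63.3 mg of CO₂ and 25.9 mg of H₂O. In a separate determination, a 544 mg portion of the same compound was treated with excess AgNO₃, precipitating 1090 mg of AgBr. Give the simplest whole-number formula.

CH2Br

mol C = 0.0633 g CO₂ ÷ 44.009 g/mol = 0.001438 mol
mol H = 2 × 0.0259 g H₂O ÷ 18.015 g/mol = 0.002875 mol
From the AgBr data: mol Br per gram of compound = (1.09 ÷ 187.772) ÷ 0.544 = 0.01067 mol/g, so in the 0.135 g combustion sample mol Br = 0.001441 mol
Divide by the smallest (0.001438 mol): C 1.000, H 1.999, Br 1.002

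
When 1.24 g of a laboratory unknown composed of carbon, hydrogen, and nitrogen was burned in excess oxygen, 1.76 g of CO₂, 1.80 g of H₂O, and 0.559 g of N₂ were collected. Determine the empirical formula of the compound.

mol C = 1.76 g CO₂ ÷ 44.009 g/mol = 0.03999 mol
mol H = 2 × 1.80 g H₂O ÷ 18.015 g/mol = 0.1998 mol
mol N = 2 × 0.559 g N₂ ÷ 28.014 g/mol = 0.03991 mol
Divide by the smallest (0.03991 mol): C 1.002, H 5.007, N 1.000

CH5N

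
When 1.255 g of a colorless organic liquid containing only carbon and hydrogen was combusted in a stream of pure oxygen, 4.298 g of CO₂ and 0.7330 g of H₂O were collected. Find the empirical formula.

C6H5

mol C = 4.298 g CO₂ ÷ 44.009 g/mol = 0.097662 mol
mol H = 2 × 0.7330 g H₂O ÷ 18.015 g/mol = 0.081377 mol
Divide by the smallest (0.081377 mol): C 1.200, H 1.000
Multiplying each by 5 gives whole numbers: C 6.00, H 5.00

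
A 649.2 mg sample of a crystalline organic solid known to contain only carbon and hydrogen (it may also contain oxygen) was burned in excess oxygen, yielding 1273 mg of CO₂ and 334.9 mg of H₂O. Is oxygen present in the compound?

mol C = 1.273 g CO₂ ÷ 44.009 g/mol = 0.028926 mol
mol H = 2 × 0.3349 g H₂O ÷ 18.015 g/mol = 0.037180 mol
C and H account for only 0.38491 g of the 0.6492 g sample; the remaining 0.26429 g must be oxygen.

yes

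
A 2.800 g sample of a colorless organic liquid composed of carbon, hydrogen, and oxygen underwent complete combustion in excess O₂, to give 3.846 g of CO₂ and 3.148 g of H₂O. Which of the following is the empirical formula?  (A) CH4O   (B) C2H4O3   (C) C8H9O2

(A) CH4O

mol C = 3.846 g CO₂ ÷ 44.009 g/mol = 0.087391 mol
mol H = 2 × 3.148 g H₂O ÷ 18.015 g/mol = 0.34949 mol
mass O = 2.800 − (1.0497 + 0.35228) = 1.3981 g → mol O = 1.3981 ÷ 15.999 = 0.087384 mol
Divide by the smallest (0.087384 mol): C 1.000, H 3.999, O 1.000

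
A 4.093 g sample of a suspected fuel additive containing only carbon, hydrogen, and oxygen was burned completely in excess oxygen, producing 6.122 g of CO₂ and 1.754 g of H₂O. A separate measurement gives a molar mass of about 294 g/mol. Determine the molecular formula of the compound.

C10H14O10

mol C = 6.122 g CO₂ ÷ 44.009 g/mol = 0.13911 mol
mol H = 2 × 1.754 g H₂O ÷ 18.015 g/mol = 0.19473 mol
mass O = 4.093 − (1.6708 + 0.19628) = 2.2259 g → mol O = 2.2259 ÷ 15.999 = 0.13913 mol
Divide by the smallest (0.13911 mol): C 1.000, H 1.400, O 1.000
Multiplying each by 5 gives whole numbers: C 5.00, H 7.00, O 5.00
Empirical formula: C5H7O5
Empirical-formula mass = 147.11 g/mol; 294 ÷ 147.11 ≈ 2, so the molecular formula is C10H14O10.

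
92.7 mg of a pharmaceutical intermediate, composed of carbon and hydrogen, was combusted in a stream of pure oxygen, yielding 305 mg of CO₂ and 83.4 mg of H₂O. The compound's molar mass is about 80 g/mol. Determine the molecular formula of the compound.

mol C = 0.305 g CO₂ ÷ 44.009 g/mol = 0.006930 mol
mol H = 2 × 0.0834 g H₂O ÷ 18.015 g/mol = 0.009259 mol
Divide by the smallest (0.006930 mol): C 1.000, H 1.336
Multiplying each by 3 gives whole numbers: C 3.00, H 4.01
Empirical formula: C3H4
Empirical-formula mass = 40.06 g/mol; 80 ÷ 40.06 ≈ 2, so the molecular formula is C6H8.

C6H8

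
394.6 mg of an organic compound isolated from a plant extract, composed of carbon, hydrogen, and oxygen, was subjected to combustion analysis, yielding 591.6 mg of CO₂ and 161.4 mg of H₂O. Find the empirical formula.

C3H4O3

mol C = 0.5916 g CO₂ ÷ 44.009 g/mol = 0.013443 mol
mol H = 2 × 0.1614 g H₂O ÷ 18.015 g/mol = 0.017918 mol
mass O = 0.3946 − (0.16146 + 0.018062) = 0.21508 g → mol O = 0.21508 ÷ 15.999 = 0.013443 mol
Divide by the smallest (0.013443 mol): C 1.000, H 1.333, O 1.000
Multiplying each by 3 gives whole numbers: C 3.00, H 4.00, O 3.00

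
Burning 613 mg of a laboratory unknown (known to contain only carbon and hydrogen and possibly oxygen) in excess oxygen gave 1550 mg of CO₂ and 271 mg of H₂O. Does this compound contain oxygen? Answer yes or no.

mol C = 1.55 g CO₂ ÷ 44.009 g/mol = 0.03522 mol
mol H = 2 × 0.271 g H₂O ÷ 18.015 g/mol = 0.03009 mol
C and H account for only 0.4534 g of the 0.613 g sample; the remaining 0.1596 g must be oxygen.

yes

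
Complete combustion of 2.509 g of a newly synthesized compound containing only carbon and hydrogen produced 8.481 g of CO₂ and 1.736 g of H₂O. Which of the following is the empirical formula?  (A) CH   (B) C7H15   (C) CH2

mol C = 8.481 g CO₂ ÷ 44.009 g/mol = 0.19271 mol
mol H = 2 × 1.736 g H₂O ÷ 18.015 g/mol = 0.19273 mol
Divide by the smallest (0.19271 mol): C 1.000, H 1.000

(A) CH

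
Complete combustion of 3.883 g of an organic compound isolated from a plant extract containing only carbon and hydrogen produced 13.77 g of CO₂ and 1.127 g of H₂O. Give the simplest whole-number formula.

C5H2

mol C = 13.77 g CO₂ ÷ 44.009 g/mol = 0.31289 mol
mol H = 2 × 1.127 g H₂O ÷ 18.015 g/mol = 0.12512 mol
Divide by the smallest (0.12512 mol): C 2.501, H 1.000
Multiplying each by 2 gives whole numbers: C 5.00, H 2.00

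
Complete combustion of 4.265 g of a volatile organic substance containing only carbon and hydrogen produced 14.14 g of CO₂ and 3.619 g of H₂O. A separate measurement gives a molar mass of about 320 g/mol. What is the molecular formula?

mol C = 14.14 g CO₂ ÷ 44.009 g/mol = 0.32130 mol
mol H = 2 × 3.619 g H₂O ÷ 18.015 g/mol = 0.40178 mol
Divide by the smallest (0.32130 mol): C 1.000, H 1.250
Multiplying each by 4 gives whole numbers: C 4.00, H 5.00
Empirical formula: C4H5
Empirical-formula mass = 53.08 g/mol; 320 ÷ 53.08 ≈ 6, so the molecular formula is C24H30.

C24H30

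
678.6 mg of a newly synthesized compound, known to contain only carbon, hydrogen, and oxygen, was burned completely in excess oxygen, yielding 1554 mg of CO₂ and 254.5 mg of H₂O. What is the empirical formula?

mol C = 1.554 g CO₂ ÷ 44.009 g/mol = 0.035311 mol
mol H = 2 × 0.2545 g H₂O ÷ 18.015 g/mol = 0.028254 mol
mass O = 0.6786 − (0.42412 + 0.028480) = 0.22600 g → mol O = 0.22600 ÷ 15.999 = 0.014126 mol
Divide by the smallest (0.014126 mol): C 2.500, H 2.000, O 1.000
Multiplying each by 2 gives whole numbers: C 5.00, H 4.00, O 2.00

C5H4O2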